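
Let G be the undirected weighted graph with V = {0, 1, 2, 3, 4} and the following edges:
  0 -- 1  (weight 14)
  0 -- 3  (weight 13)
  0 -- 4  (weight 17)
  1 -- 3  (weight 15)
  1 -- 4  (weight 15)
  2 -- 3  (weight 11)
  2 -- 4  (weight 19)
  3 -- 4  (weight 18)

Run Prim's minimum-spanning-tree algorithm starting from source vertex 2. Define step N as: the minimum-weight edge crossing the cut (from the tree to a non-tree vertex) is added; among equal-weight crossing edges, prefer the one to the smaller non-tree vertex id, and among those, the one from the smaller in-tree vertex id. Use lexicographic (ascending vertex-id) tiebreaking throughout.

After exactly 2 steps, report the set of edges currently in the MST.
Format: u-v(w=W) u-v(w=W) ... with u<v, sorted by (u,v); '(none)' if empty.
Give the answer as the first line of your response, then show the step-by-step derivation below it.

0-3(w=13) 2-3(w=11)

step 1: add edge 2-3 (w=11); MST = {2-3(w=11)}
step 2: add edge 0-3 (w=13); MST = {0-3(w=13) 2-3(w=11)}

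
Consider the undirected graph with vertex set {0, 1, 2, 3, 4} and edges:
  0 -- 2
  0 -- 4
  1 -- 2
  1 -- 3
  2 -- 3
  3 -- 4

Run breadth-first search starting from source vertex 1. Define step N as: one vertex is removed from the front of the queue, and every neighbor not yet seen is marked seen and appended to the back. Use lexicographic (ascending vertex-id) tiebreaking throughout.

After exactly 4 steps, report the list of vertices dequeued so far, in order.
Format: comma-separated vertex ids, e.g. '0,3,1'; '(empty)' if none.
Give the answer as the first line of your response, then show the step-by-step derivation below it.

1,2,3,0

step 1: dequeue 1; queue=[2,3]; order=1
step 2: dequeue 2; queue=[3,0]; order=1,2
step 3: dequeue 3; queue=[0,4]; order=1,2,3
step 4: dequeue 0; queue=[4]; order=1,2,3,0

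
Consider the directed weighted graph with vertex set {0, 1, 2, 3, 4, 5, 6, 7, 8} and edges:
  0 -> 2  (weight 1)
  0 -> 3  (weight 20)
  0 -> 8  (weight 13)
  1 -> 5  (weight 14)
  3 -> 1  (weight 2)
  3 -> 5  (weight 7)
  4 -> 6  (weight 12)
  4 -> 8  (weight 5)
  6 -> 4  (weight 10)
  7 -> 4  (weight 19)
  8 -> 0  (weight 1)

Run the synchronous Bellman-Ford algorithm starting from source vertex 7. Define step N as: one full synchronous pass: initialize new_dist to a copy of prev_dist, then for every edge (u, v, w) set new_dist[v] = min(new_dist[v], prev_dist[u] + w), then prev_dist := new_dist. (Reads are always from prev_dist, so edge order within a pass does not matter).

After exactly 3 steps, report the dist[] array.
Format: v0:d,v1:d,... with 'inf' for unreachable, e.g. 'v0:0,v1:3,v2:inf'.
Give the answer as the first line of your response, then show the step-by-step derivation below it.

v0:25,v1:inf,v2:inf,v3:inf,v4:19,v5:inf,v6:31,v7:0,v8:24

step 1: dist = v0:inf,v1:inf,v2:inf,v3:inf,v4:19,v5:inf,v6:inf,v7:0,v8:inf
step 2: dist = v0:inf,v1:inf,v2:inf,v3:inf,v4:19,v5:inf,v6:31,v7:0,v8:24
step 3: dist = v0:25,v1:inf,v2:inf,v3:inf,v4:19,v5:inf,v6:31,v7:0,v8:24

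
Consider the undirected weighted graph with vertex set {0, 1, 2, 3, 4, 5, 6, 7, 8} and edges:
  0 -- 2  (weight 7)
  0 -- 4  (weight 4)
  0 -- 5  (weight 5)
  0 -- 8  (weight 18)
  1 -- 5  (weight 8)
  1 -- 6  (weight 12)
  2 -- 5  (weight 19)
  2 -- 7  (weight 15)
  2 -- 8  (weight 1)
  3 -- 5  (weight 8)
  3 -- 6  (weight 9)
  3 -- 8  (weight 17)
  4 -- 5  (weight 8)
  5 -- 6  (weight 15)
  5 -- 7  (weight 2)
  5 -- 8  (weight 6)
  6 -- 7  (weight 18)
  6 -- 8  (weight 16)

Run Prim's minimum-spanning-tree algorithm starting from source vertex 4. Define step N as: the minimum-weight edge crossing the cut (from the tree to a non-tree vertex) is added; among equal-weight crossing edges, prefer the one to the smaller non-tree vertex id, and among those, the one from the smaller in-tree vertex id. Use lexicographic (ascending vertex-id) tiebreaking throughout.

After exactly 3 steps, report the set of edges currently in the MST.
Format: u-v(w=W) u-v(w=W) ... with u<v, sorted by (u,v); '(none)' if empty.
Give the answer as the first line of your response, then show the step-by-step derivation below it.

0-4(w=4) 0-5(w=5) 5-7(w=2)

step 1: add edge 0-4 (w=4); MST = {0-4(w=4)}
step 2: add edge 0-5 (w=5); MST = {0-4(w=4) 0-5(w=5)}
step 3: add edge 5-7 (w=2); MST = {0-4(w=4) 0-5(w=5) 5-7(w=2)}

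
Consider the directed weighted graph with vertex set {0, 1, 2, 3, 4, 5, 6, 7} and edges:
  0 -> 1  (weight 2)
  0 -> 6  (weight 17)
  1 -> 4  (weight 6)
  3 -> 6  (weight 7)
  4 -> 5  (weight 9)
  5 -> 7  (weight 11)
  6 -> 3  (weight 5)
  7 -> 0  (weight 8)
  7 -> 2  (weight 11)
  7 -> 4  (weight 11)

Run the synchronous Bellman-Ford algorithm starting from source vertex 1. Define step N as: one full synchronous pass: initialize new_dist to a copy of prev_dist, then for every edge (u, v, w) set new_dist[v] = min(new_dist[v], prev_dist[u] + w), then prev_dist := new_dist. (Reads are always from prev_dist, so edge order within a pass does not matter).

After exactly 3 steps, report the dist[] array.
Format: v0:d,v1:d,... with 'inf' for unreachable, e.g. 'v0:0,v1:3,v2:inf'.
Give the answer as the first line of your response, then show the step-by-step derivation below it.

v0:inf,v1:0,v2:inf,v3:inf,v4:6,v5:15,v6:inf,v7:26

step 1: dist = v0:inf,v1:0,v2:inf,v3:inf,v4:6,v5:inf,v6:inf,v7:inf
step 2: dist = v0:inf,v1:0,v2:inf,v3:inf,v4:6,v5:15,v6:inf,v7:inf
step 3: dist = v0:inf,v1:0,v2:inf,v3:inf,v4:6,v5:15,v6:inf,v7:26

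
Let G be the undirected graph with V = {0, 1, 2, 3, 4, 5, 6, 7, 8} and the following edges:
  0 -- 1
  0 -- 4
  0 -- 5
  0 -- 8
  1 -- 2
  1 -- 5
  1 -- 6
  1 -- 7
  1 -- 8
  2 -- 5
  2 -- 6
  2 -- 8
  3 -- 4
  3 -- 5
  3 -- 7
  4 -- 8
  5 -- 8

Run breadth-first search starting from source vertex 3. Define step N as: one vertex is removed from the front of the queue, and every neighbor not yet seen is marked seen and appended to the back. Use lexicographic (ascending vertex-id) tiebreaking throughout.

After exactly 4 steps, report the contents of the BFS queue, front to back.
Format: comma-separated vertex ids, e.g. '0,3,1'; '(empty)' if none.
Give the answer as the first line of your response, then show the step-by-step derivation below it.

0,8,1,2

step 1: dequeue 3; queue=[4,5,7]; order=3
step 2: dequeue 4; queue=[5,7,0,8]; order=3,4
step 3: dequeue 5; queue=[7,0,8,1,2]; order=3,4,5
step 4: dequeue 7; queue=[0,8,1,2]; order=3,4,5,7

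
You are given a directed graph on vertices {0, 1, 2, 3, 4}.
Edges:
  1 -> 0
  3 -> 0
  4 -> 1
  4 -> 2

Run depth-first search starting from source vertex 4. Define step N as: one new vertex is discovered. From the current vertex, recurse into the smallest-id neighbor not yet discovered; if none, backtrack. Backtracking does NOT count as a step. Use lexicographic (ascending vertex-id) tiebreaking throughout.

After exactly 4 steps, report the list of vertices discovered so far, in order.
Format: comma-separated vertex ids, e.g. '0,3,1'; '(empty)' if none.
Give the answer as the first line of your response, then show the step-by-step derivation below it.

4,1,0,2

step 1: discover 4; path=4; order=4
step 2: discover 1; path=4>1; order=4,1
step 3: discover 0; path=4>1>0; order=4,1,0
step 4: discover 2; path=4>2; order=4,1,0,2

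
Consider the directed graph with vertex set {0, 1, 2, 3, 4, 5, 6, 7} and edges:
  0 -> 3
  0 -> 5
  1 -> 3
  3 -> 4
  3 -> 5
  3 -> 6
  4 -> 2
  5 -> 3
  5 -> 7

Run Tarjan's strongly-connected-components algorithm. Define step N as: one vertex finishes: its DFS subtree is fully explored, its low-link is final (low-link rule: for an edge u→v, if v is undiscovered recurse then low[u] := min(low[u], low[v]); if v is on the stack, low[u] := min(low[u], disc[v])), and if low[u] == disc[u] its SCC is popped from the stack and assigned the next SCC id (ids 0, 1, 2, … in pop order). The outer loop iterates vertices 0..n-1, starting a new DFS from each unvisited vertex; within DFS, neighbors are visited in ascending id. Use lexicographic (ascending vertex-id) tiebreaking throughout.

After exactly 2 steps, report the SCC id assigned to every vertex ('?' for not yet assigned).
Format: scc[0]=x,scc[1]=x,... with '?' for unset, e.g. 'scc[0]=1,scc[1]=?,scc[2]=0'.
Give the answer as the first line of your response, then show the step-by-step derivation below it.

scc[0]=?,scc[1]=?,scc[2]=0,scc[3]=?,scc[4]=1,scc[5]=?,scc[6]=?,scc[7]=?

step 1: low=(low[0]=0,low[1]=?,low[2]=3,low[3]=1,low[4]=2,low[5]=?,low[6]=?,low[7]=?); scc=(scc[0]=?,scc[1]=?,scc[2]=0,scc[3]=?,scc[4]=?,scc[5]=?,scc[6]=?,scc[7]=?)
step 2: low=(low[0]=0,low[1]=?,low[2]=3,low[3]=1,low[4]=2,low[5]=?,low[6]=?,low[7]=?); scc=(scc[0]=?,scc[1]=?,scc[2]=0,scc[3]=?,scc[4]=1,scc[5]=?,scc[6]=?,scc[7]=?)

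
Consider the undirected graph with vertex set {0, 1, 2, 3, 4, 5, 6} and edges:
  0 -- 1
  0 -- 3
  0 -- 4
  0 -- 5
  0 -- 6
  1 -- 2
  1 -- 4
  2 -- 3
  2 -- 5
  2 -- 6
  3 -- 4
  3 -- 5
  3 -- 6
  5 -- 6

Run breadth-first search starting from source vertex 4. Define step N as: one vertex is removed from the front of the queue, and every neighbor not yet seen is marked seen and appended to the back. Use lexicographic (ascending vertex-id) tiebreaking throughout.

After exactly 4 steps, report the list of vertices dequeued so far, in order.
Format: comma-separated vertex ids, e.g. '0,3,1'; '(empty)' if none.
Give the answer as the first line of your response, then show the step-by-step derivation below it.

4,0,1,3

step 1: dequeue 4; queue=[0,1,3]; order=4
step 2: dequeue 0; queue=[1,3,5,6]; order=4,0
step 3: dequeue 1; queue=[3,5,6,2]; order=4,0,1
step 4: dequeue 3; queue=[5,6,2]; order=4,0,1,3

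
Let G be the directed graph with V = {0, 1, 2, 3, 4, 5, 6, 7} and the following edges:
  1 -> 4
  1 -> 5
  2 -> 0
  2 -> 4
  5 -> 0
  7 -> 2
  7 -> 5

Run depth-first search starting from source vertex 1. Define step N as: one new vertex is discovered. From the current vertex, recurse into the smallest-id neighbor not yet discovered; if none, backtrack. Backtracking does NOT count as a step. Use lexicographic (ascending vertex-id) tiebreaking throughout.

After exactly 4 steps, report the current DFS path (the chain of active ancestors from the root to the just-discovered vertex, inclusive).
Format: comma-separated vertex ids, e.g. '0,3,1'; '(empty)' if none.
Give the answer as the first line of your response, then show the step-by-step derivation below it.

1,5,0

step 1: discover 1; path=1; order=1
step 2: discover 4; path=1>4; order=1,4
step 3: discover 5; path=1>5; order=1,4,5
step 4: discover 0; path=1>5>0; order=1,4,5,0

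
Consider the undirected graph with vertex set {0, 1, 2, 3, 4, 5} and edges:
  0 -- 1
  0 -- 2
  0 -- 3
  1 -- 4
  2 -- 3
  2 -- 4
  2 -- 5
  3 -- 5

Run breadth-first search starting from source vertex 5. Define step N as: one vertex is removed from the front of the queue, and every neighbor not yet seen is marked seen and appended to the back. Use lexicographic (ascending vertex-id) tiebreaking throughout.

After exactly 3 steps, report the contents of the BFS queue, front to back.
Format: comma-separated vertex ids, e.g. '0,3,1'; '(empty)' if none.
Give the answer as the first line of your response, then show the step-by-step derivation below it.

0,4

step 1: dequeue 5; queue=[2,3]; order=5
step 2: dequeue 2; queue=[3,0,4]; order=5,2
step 3: dequeue 3; queue=[0,4]; order=5,2,3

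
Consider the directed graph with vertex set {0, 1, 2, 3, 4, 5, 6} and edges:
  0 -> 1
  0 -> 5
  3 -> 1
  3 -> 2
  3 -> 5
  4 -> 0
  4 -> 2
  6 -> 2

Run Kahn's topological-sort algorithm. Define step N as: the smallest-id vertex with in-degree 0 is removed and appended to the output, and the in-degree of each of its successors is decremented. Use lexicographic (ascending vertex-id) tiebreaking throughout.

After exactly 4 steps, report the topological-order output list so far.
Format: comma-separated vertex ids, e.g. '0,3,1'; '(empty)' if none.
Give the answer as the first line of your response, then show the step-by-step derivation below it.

3,4,0,1

step 1: output 3; order=[3]; indeg=(1,1,2,0,0,1,0)
step 2: output 4; order=[3,4]; indeg=(0,1,1,0,0,1,0)
step 3: output 0; order=[3,4,0]; indeg=(0,0,1,0,0,0,0)
step 4: output 1; order=[3,4,0,1]; indeg=(0,0,1,0,0,0,0)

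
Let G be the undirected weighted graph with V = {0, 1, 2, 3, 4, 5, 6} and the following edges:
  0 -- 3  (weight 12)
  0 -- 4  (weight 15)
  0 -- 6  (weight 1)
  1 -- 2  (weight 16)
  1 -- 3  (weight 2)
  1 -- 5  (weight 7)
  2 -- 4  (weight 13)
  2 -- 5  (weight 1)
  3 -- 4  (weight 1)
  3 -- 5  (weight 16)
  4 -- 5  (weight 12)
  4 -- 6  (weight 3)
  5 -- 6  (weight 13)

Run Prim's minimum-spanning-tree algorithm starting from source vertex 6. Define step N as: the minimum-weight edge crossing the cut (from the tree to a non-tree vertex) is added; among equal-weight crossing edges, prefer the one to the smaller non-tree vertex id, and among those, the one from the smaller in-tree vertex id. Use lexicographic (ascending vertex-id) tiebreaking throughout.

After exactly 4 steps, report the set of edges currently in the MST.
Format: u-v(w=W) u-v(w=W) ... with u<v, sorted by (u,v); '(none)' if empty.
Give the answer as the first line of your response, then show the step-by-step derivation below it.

0-6(w=1) 1-3(w=2) 3-4(w=1) 4-6(w=3)

step 1: add edge 0-6 (w=1); MST = {0-6(w=1)}
step 2: add edge 4-6 (w=3); MST = {0-6(w=1) 4-6(w=3)}
step 3: add edge 3-4 (w=1); MST = {0-6(w=1) 3-4(w=1) 4-6(w=3)}
step 4: add edge 1-3 (w=2); MST = {0-6(w=1) 1-3(w=2) 3-4(w=1) 4-6(w=3)}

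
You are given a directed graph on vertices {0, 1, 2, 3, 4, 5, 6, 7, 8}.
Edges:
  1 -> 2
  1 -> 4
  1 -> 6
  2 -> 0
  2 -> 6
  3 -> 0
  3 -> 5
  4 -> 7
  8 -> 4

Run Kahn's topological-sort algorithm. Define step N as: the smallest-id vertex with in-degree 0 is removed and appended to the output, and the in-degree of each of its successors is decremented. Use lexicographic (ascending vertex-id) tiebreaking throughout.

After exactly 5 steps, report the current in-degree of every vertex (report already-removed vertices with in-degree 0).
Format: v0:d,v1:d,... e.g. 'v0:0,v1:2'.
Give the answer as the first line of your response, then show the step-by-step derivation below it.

v0:0,v1:0,v2:0,v3:0,v4:1,v5:0,v6:0,v7:1,v8:0

step 1: output 1; order=[1]; indeg=(2,0,0,0,1,1,1,1,0)
step 2: output 2; order=[1,2]; indeg=(1,0,0,0,1,1,0,1,0)
step 3: output 3; order=[1,2,3]; indeg=(0,0,0,0,1,0,0,1,0)
step 4: output 0; order=[1,2,3,0]; indeg=(0,0,0,0,1,0,0,1,0)
step 5: output 5; order=[1,2,3,0,5]; indeg=(0,0,0,0,1,0,0,1,0)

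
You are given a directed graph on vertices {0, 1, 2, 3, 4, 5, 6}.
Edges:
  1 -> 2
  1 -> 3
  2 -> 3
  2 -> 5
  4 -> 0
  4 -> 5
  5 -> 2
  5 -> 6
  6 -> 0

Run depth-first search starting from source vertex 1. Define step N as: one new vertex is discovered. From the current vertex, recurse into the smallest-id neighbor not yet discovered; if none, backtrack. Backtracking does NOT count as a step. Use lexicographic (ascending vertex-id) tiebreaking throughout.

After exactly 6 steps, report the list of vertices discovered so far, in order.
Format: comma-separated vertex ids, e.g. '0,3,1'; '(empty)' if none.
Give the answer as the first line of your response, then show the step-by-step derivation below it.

1,2,3,5,6,0

step 1: discover 1; path=1; order=1
step 2: discover 2; path=1>2; order=1,2
step 3: discover 3; path=1>2>3; order=1,2,3
step 4: discover 5; path=1>2>5; order=1,2,3,5
step 5: discover 6; path=1>2>5>6; order=1,2,3,5,6
step 6: discover 0; path=1>2>5>6>0; order=1,2,3,5,6,0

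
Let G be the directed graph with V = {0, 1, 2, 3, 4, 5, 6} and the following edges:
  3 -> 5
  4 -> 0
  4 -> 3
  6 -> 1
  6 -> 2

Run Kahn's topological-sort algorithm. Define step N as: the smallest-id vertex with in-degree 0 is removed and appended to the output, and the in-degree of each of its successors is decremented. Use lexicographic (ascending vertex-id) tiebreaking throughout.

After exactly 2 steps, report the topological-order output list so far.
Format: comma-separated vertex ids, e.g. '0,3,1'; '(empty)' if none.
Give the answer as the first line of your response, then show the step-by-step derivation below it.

4,0

step 1: output 4; order=[4]; indeg=(0,1,1,0,0,1,0)
step 2: output 0; order=[4,0]; indeg=(0,1,1,0,0,1,0)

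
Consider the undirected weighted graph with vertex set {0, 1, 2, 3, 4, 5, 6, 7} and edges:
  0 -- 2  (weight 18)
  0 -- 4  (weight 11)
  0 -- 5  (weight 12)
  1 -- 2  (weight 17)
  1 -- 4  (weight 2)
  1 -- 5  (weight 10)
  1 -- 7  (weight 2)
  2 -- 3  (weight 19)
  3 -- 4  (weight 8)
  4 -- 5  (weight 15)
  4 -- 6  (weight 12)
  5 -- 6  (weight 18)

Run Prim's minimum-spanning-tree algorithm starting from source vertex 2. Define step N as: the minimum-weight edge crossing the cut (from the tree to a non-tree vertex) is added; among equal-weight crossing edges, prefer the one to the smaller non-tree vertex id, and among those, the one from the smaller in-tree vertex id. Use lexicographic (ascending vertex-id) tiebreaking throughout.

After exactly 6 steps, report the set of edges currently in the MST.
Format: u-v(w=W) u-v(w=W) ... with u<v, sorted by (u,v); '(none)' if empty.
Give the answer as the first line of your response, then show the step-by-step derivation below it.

0-4(w=11) 1-2(w=17) 1-4(w=2) 1-5(w=10) 1-7(w=2) 3-4(w=8)

step 1: add edge 1-2 (w=17); MST = {1-2(w=17)}
step 2: add edge 1-4 (w=2); MST = {1-2(w=17) 1-4(w=2)}
step 3: add edge 1-7 (w=2); MST = {1-2(w=17) 1-4(w=2) 1-7(w=2)}
step 4: add edge 3-4 (w=8); MST = {1-2(w=17) 1-4(w=2) 1-7(w=2) 3-4(w=8)}
step 5: add edge 1-5 (w=10); MST = {1-2(w=17) 1-4(w=2) 1-5(w=10) 1-7(w=2) 3-4(w=8)}
step 6: add edge 0-4 (w=11); MST = {0-4(w=11) 1-2(w=17) 1-4(w=2) 1-5(w=10) 1-7(w=2) 3-4(w=8)}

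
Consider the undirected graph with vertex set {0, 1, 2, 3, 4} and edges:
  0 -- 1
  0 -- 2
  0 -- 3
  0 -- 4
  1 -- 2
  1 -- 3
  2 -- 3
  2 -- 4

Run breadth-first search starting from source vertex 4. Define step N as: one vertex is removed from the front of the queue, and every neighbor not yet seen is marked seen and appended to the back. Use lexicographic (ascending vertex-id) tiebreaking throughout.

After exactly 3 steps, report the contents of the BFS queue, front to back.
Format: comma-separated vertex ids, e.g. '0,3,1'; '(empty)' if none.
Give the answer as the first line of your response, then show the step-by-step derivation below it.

1,3

step 1: dequeue 4; queue=[0,2]; order=4
step 2: dequeue 0; queue=[2,1,3]; order=4,0
step 3: dequeue 2; queue=[1,3]; order=4,0,2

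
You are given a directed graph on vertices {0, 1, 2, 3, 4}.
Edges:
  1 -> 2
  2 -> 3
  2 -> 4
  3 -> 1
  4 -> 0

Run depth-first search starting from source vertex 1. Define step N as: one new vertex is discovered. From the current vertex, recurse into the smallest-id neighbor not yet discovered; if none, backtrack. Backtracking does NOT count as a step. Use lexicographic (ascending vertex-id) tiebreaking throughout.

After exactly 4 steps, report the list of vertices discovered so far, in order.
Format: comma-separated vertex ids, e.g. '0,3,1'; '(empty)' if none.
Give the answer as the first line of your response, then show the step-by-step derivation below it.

1,2,3,4

step 1: discover 1; path=1; order=1
step 2: discover 2; path=1>2; order=1,2
step 3: discover 3; path=1>2>3; order=1,2,3
step 4: discover 4; path=1>2>4; order=1,2,3,4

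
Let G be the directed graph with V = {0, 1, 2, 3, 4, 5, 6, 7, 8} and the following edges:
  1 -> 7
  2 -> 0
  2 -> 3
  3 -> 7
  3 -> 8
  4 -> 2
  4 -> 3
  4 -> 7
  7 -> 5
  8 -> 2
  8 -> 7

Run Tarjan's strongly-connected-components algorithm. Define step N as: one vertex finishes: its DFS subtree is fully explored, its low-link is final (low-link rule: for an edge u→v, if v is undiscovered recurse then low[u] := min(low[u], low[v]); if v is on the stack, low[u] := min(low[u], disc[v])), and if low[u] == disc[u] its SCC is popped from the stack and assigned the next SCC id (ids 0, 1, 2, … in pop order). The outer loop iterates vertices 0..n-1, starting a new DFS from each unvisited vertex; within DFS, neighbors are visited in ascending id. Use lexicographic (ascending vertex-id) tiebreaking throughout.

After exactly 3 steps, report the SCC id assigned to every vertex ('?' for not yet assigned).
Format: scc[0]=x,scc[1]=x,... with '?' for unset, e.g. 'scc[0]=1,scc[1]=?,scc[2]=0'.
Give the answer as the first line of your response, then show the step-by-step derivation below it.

scc[0]=0,scc[1]=?,scc[2]=?,scc[3]=?,scc[4]=?,scc[5]=1,scc[6]=?,scc[7]=2,scc[8]=?

step 1: low=(low[0]=0,low[1]=?,low[2]=?,low[3]=?,low[4]=?,low[5]=?,low[6]=?,low[7]=?,low[8]=?); scc=(scc[0]=0,scc[1]=?,scc[2]=?,scc[3]=?,scc[4]=?,scc[5]=?,scc[6]=?,scc[7]=?,scc[8]=?)
step 2: low=(low[0]=0,low[1]=1,low[2]=?,low[3]=?,low[4]=?,low[5]=3,low[6]=?,low[7]=2,low[8]=?); scc=(scc[0]=0,scc[1]=?,scc[2]=?,scc[3]=?,scc[4]=?,scc[5]=1,scc[6]=?,scc[7]=?,scc[8]=?)
step 3: low=(low[0]=0,low[1]=1,low[2]=?,low[3]=?,low[4]=?,low[5]=3,low[6]=?,low[7]=2,low[8]=?); scc=(scc[0]=0,scc[1]=?,scc[2]=?,scc[3]=?,scc[4]=?,scc[5]=1,scc[6]=?,scc[7]=2,scc[8]=?)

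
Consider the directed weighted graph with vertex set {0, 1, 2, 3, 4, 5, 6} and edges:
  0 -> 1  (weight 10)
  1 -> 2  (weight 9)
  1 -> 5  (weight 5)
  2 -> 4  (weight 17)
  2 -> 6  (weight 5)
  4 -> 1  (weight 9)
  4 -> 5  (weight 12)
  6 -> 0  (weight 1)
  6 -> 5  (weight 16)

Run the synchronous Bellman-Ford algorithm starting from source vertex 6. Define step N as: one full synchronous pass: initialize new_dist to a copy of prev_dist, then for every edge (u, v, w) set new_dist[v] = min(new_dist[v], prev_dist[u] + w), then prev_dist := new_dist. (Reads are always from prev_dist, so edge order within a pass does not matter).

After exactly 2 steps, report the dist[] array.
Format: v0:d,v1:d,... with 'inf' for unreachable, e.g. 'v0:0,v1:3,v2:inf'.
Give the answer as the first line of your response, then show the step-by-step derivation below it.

v0:1,v1:11,v2:inf,v3:inf,v4:inf,v5:16,v6:0

step 1: dist = v0:1,v1:inf,v2:inf,v3:inf,v4:inf,v5:16,v6:0
step 2: dist = v0:1,v1:11,v2:inf,v3:inf,v4:inf,v5:16,v6:0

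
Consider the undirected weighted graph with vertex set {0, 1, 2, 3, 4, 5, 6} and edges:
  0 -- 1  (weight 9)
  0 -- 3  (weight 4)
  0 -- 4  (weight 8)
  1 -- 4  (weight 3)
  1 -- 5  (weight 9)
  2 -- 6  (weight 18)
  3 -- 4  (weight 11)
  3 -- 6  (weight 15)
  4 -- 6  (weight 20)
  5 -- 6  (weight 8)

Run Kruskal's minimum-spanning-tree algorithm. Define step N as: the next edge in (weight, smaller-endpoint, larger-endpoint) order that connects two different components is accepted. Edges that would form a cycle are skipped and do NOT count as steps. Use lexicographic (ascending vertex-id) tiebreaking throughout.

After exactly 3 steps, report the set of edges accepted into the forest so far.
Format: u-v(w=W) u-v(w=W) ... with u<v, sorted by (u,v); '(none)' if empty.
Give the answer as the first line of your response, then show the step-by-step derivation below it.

0-3(w=4) 0-4(w=8) 1-4(w=3)

step 1: add edge 1-4 (w=3); MST = {1-4(w=3)}
step 2: add edge 0-3 (w=4); MST = {0-3(w=4) 1-4(w=3)}
step 3: add edge 0-4 (w=8); MST = {0-3(w=4) 0-4(w=8) 1-4(w=3)}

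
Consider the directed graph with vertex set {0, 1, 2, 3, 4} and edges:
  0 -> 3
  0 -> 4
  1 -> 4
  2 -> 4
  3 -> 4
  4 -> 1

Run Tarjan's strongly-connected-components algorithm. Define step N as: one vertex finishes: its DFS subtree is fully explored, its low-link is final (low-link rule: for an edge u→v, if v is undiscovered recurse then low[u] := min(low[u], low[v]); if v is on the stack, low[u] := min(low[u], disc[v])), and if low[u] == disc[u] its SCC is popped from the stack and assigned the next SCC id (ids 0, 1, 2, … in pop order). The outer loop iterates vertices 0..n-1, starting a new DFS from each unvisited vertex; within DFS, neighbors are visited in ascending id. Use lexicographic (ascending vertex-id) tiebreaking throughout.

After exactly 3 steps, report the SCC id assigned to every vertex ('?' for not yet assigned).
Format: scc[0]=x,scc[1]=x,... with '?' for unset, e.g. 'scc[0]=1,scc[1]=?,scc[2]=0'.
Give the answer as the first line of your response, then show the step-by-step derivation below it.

scc[0]=?,scc[1]=0,scc[2]=?,scc[3]=1,scc[4]=0

step 1: low=(low[0]=0,low[1]=2,low[2]=?,low[3]=1,low[4]=2); scc=(scc[0]=?,scc[1]=?,scc[2]=?,scc[3]=?,scc[4]=?)
step 2: low=(low[0]=0,low[1]=2,low[2]=?,low[3]=1,low[4]=2); scc=(scc[0]=?,scc[1]=0,scc[2]=?,scc[3]=?,scc[4]=0)
step 3: low=(low[0]=0,low[1]=2,low[2]=?,low[3]=1,low[4]=2); scc=(scc[0]=?,scc[1]=0,scc[2]=?,scc[3]=1,scc[4]=0)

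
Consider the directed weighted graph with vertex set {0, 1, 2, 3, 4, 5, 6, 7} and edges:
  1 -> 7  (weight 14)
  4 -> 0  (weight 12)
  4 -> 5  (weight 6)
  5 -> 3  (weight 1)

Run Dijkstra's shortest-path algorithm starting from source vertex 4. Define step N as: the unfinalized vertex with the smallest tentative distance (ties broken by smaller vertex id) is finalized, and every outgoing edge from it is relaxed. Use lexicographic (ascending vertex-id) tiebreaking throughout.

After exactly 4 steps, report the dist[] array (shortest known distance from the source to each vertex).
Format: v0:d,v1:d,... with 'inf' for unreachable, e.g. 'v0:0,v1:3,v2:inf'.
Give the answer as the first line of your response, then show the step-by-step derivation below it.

v0:12,v1:inf,v2:inf,v3:7,v4:0,v5:6,v6:inf,v7:inf

step 1: dist = v0:12,v1:inf,v2:inf,v3:inf,v4:0,v5:6,v6:inf,v7:inf
step 2: dist = v0:12,v1:inf,v2:inf,v3:7,v4:0,v5:6,v6:inf,v7:inf
step 3: dist = v0:12,v1:inf,v2:inf,v3:7,v4:0,v5:6,v6:inf,v7:inf
step 4: dist = v0:12,v1:inf,v2:inf,v3:7,v4:0,v5:6,v6:inf,v7:inf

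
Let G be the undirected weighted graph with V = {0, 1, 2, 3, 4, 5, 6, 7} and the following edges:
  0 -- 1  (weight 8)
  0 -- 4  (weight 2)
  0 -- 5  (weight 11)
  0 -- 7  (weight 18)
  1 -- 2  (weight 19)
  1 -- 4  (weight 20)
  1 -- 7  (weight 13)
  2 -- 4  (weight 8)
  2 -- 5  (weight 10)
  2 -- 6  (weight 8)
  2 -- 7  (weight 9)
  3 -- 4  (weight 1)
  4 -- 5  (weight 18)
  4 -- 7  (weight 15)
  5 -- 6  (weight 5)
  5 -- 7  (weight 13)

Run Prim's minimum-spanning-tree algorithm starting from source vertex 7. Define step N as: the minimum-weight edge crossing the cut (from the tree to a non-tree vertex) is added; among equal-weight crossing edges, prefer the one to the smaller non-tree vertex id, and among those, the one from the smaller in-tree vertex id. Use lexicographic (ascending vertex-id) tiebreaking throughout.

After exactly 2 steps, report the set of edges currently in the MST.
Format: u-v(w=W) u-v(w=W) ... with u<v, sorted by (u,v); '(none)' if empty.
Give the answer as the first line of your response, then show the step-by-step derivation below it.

2-4(w=8) 2-7(w=9)

step 1: add edge 2-7 (w=9); MST = {2-7(w=9)}
step 2: add edge 2-4 (w=8); MST = {2-4(w=8) 2-7(w=9)}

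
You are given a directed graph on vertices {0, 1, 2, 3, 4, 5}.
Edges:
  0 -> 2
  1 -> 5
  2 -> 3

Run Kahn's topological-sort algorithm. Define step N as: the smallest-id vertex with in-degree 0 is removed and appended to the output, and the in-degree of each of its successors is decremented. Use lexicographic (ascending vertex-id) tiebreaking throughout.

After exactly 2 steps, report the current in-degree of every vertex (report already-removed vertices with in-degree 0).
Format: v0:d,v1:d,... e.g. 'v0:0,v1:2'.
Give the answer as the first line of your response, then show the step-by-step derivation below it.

v0:0,v1:0,v2:0,v3:1,v4:0,v5:0

step 1: output 0; order=[0]; indeg=(0,0,0,1,0,1)
step 2: output 1; order=[0,1]; indeg=(0,0,0,1,0,0)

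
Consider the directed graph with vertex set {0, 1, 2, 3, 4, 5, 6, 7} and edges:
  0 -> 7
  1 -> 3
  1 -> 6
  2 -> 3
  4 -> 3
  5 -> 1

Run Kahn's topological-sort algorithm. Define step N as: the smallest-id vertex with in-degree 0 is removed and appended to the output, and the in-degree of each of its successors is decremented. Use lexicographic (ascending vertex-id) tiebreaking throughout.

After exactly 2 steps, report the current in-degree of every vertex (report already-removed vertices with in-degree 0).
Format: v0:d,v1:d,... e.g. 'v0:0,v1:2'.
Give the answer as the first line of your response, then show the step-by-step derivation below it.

v0:0,v1:1,v2:0,v3:2,v4:0,v5:0,v6:1,v7:0

step 1: output 0; order=[0]; indeg=(0,1,0,3,0,0,1,0)
step 2: output 2; order=[0,2]; indeg=(0,1,0,2,0,0,1,0)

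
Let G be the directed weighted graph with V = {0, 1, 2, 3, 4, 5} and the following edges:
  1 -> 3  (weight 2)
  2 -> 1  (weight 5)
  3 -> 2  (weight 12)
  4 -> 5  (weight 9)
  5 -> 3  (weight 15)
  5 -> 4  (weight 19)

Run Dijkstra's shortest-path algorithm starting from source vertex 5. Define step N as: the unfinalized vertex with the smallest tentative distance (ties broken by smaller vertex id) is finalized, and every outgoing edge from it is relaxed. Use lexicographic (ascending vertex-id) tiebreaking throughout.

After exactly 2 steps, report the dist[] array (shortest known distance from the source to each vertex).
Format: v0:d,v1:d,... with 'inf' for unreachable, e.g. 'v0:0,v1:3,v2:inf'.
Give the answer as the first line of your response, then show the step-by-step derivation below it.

v0:inf,v1:inf,v2:27,v3:15,v4:19,v5:0

step 1: dist = v0:inf,v1:inf,v2:inf,v3:15,v4:19,v5:0
step 2: dist = v0:inf,v1:inf,v2:27,v3:15,v4:19,v5:0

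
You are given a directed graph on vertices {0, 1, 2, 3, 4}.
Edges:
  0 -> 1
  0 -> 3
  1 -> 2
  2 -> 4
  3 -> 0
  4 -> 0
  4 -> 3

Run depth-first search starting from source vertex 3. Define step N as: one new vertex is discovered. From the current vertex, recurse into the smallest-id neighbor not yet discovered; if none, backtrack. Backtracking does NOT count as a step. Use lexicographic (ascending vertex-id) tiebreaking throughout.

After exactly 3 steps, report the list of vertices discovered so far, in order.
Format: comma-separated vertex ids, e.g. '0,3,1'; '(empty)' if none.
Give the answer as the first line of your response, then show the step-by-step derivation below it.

3,0,1

step 1: discover 3; path=3; order=3
step 2: discover 0; path=3>0; order=3,0
step 3: discover 1; path=3>0>1; order=3,0,1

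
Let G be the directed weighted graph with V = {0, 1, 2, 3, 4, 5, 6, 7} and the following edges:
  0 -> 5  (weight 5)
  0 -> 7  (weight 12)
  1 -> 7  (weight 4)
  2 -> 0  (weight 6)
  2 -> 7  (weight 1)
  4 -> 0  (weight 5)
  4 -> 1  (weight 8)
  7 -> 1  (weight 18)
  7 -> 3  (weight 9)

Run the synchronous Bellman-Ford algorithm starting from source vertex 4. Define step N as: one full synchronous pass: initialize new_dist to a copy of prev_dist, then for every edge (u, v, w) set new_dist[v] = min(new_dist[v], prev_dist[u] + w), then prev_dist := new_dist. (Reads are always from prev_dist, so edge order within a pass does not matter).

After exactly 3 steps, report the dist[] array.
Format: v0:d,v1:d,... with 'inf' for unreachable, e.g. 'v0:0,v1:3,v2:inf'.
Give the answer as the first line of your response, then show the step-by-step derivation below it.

v0:5,v1:8,v2:inf,v3:21,v4:0,v5:10,v6:inf,v7:12

step 1: dist = v0:5,v1:8,v2:inf,v3:inf,v4:0,v5:inf,v6:inf,v7:inf
step 2: dist = v0:5,v1:8,v2:inf,v3:inf,v4:0,v5:10,v6:inf,v7:12
step 3: dist = v0:5,v1:8,v2:inf,v3:21,v4:0,v5:10,v6:inf,v7:12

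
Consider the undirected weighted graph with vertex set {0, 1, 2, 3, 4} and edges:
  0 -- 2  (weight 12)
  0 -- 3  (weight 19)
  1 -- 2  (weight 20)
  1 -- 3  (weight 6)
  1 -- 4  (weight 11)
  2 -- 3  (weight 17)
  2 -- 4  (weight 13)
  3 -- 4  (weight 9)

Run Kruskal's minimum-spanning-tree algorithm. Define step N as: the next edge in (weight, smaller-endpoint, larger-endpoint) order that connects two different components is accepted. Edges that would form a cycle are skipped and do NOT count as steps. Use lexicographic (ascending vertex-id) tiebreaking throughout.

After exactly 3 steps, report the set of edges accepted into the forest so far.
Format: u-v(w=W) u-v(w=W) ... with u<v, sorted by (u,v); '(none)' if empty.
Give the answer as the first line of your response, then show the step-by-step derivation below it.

0-2(w=12) 1-3(w=6) 3-4(w=9)

step 1: add edge 1-3 (w=6); MST = {1-3(w=6)}
step 2: add edge 3-4 (w=9); MST = {1-3(w=6) 3-4(w=9)}
step 3: add edge 0-2 (w=12); MST = {0-2(w=12) 1-3(w=6) 3-4(w=9)}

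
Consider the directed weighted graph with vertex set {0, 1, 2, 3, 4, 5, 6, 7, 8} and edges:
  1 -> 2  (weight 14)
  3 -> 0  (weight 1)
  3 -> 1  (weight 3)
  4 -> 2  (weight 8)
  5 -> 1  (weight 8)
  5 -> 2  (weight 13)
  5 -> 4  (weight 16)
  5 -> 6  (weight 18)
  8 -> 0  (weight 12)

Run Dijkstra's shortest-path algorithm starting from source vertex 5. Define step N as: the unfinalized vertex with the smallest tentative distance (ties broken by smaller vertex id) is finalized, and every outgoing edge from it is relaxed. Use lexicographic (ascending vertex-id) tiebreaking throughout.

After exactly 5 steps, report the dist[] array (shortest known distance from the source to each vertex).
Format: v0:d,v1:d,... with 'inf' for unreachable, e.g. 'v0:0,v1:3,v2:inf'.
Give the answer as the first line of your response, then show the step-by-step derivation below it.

v0:inf,v1:8,v2:13,v3:inf,v4:16,v5:0,v6:18,v7:inf,v8:inf

step 1: dist = v0:inf,v1:8,v2:13,v3:inf,v4:16,v5:0,v6:18,v7:inf,v8:inf
step 2: dist = v0:inf,v1:8,v2:13,v3:inf,v4:16,v5:0,v6:18,v7:inf,v8:inf
step 3: dist = v0:inf,v1:8,v2:13,v3:inf,v4:16,v5:0,v6:18,v7:inf,v8:inf
step 4: dist = v0:inf,v1:8,v2:13,v3:inf,v4:16,v5:0,v6:18,v7:inf,v8:inf
step 5: dist = v0:inf,v1:8,v2:13,v3:inf,v4:16,v5:0,v6:18,v7:inf,v8:inf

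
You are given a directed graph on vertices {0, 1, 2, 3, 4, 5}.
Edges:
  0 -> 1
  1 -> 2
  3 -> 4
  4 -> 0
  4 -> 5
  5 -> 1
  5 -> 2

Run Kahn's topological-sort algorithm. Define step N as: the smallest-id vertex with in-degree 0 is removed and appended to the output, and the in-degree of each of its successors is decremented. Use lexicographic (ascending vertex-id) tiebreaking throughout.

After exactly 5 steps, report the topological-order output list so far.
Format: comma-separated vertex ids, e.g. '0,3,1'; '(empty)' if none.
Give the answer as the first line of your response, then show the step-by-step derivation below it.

3,4,0,5,1

step 1: output 3; order=[3]; indeg=(1,2,2,0,0,1)
step 2: output 4; order=[3,4]; indeg=(0,2,2,0,0,0)
step 3: output 0; order=[3,4,0]; indeg=(0,1,2,0,0,0)
step 4: output 5; order=[3,4,0,5]; indeg=(0,0,1,0,0,0)
step 5: output 1; order=[3,4,0,5,1]; indeg=(0,0,0,0,0,0)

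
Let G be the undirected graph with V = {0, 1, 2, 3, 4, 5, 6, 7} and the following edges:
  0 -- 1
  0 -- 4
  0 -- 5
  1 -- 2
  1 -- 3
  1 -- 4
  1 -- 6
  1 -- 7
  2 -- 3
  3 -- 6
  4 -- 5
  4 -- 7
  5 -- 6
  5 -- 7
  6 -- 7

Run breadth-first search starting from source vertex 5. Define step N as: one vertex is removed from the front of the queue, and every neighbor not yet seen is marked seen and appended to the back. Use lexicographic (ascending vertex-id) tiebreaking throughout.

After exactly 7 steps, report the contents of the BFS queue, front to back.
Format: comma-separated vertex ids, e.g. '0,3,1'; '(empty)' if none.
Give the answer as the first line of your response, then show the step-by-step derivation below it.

2

step 1: dequeue 5; queue=[0,4,6,7]; order=5
step 2: dequeue 0; queue=[4,6,7,1]; order=5,0
step 3: dequeue 4; queue=[6,7,1]; order=5,0,4
step 4: dequeue 6; queue=[7,1,3]; order=5,0,4,6
step 5: dequeue 7; queue=[1,3]; order=5,0,4,6,7
step 6: dequeue 1; queue=[3,2]; order=5,0,4,6,7,1
step 7: dequeue 3; queue=[2]; order=5,0,4,6,7,1,3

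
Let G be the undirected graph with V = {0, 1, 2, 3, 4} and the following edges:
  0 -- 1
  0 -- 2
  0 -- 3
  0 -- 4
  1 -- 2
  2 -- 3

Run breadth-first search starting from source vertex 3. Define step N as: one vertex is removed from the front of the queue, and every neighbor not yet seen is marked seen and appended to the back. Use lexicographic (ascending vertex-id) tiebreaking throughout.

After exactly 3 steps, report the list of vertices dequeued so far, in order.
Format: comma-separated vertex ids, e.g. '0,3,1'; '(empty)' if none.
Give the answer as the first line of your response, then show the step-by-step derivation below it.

3,0,2

step 1: dequeue 3; queue=[0,2]; order=3
step 2: dequeue 0; queue=[2,1,4]; order=3,0
step 3: dequeue 2; queue=[1,4]; order=3,0,2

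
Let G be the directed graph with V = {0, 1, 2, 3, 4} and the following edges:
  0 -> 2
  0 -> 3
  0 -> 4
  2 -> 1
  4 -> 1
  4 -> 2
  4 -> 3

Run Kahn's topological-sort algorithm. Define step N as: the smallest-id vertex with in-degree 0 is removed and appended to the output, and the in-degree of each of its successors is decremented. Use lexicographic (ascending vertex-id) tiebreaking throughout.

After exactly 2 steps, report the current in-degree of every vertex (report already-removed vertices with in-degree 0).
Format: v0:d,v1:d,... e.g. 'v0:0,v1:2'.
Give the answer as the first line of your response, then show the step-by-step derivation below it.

v0:0,v1:1,v2:0,v3:0,v4:0

step 1: output 0; order=[0]; indeg=(0,2,1,1,0)
step 2: output 4; order=[0,4]; indeg=(0,1,0,0,0)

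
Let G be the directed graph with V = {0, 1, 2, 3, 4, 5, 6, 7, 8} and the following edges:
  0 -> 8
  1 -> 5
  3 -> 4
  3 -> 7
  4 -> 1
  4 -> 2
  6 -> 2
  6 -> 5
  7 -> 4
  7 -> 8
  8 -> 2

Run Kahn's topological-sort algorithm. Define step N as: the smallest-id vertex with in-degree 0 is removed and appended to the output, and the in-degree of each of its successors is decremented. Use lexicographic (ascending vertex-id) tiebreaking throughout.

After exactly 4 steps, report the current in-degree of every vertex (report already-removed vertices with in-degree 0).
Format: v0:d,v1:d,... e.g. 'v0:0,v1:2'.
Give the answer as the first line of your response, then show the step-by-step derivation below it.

v0:0,v1:1,v2:2,v3:0,v4:0,v5:1,v6:0,v7:0,v8:0

step 1: output 0; order=[0]; indeg=(0,1,3,0,2,2,0,1,1)
step 2: output 3; order=[0,3]; indeg=(0,1,3,0,1,2,0,0,1)
step 3: output 6; order=[0,3,6]; indeg=(0,1,2,0,1,1,0,0,1)
step 4: output 7; order=[0,3,6,7]; indeg=(0,1,2,0,0,1,0,0,0)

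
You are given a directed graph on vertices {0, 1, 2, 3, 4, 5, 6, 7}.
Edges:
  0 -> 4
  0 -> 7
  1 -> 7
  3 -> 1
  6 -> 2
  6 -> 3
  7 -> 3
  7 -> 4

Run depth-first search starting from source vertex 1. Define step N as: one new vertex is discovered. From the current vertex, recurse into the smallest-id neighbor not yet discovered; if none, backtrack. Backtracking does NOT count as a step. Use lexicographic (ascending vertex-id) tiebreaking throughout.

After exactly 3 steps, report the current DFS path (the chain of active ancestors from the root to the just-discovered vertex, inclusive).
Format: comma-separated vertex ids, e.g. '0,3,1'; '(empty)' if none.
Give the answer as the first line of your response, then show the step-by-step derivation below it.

1,7,3

step 1: discover 1; path=1; order=1
step 2: discover 7; path=1>7; order=1,7
step 3: discover 3; path=1>7>3; order=1,7,3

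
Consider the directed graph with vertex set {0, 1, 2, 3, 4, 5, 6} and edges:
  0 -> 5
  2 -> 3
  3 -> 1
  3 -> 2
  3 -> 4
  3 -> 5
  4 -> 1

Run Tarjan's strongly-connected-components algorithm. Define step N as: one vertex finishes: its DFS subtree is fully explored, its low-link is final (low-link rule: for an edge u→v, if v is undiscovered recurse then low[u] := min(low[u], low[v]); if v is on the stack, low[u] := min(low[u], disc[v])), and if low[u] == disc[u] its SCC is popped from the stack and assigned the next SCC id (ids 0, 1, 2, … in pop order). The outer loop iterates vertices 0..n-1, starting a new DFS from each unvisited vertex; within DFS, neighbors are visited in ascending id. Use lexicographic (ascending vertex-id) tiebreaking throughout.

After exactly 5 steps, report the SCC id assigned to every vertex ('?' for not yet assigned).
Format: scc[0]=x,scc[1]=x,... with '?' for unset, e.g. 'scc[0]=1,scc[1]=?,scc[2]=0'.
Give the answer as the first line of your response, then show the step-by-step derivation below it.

scc[0]=1,scc[1]=2,scc[2]=?,scc[3]=?,scc[4]=3,scc[5]=0,scc[6]=?

step 1: low=(low[0]=0,low[1]=?,low[2]=?,low[3]=?,low[4]=?,low[5]=1,low[6]=?); scc=(scc[0]=?,scc[1]=?,scc[2]=?,scc[3]=?,scc[4]=?,scc[5]=0,scc[6]=?)
step 2: low=(low[0]=0,low[1]=?,low[2]=?,low[3]=?,low[4]=?,low[5]=1,low[6]=?); scc=(scc[0]=1,scc[1]=?,scc[2]=?,scc[3]=?,scc[4]=?,scc[5]=0,scc[6]=?)
step 3: low=(low[0]=0,low[1]=2,low[2]=?,low[3]=?,low[4]=?,low[5]=1,low[6]=?); scc=(scc[0]=1,scc[1]=2,scc[2]=?,scc[3]=?,scc[4]=?,scc[5]=0,scc[6]=?)
step 4: low=(low[0]=0,low[1]=2,low[2]=3,low[3]=3,low[4]=5,low[5]=1,low[6]=?); scc=(scc[0]=1,scc[1]=2,scc[2]=?,scc[3]=?,scc[4]=3,scc[5]=0,scc[6]=?)
step 5: low=(low[0]=0,low[1]=2,low[2]=3,low[3]=3,low[4]=5,low[5]=1,low[6]=?); scc=(scc[0]=1,scc[1]=2,scc[2]=?,scc[3]=?,scc[4]=3,scc[5]=0,scc[6]=?)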